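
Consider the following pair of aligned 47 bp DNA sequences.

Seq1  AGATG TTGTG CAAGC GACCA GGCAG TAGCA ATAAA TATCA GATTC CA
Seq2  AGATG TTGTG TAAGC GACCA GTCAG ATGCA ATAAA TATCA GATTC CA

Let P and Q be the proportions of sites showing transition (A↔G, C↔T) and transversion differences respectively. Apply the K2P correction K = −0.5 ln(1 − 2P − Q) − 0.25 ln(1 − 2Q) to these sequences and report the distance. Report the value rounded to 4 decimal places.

The sequences differ at positions 11 (C/T, transition), 22 (G/T, transversion), 26 (T/A, transversion), 27 (A/T, transversion).
Of the 4 differences, 1 transition and 3 transversions over 47 sites: P = 1/47 = 0.021277, Q = 3/47 = 0.063830.
d = −0.5·ln(0.893616) − 0.25·ln(0.872340) = −0.5·(-0.112479) − 0.25·(-0.136576) = 0.0904.

0.0904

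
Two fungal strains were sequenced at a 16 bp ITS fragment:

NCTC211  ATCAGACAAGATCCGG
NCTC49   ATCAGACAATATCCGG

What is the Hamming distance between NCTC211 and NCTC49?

1

A single mismatch occurs at site 10 (G↔T).
That gives 1 mismatch out of 16 aligned sites, so the Hamming distance is 1.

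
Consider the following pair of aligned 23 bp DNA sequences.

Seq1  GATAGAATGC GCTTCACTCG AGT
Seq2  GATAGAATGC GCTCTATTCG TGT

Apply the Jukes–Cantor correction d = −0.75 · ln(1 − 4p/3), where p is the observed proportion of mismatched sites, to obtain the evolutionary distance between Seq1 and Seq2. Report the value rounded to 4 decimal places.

0.1979

The sequences differ at positions 14 (T/C), 15 (C/T), 17 (C/T), 21 (A/T).
p = 4/23 = 0.173913.
d = −0.75 · ln(1 − (4/3)·0.173913) = −0.75 · ln(0.768116) = −0.75 · (-0.263815) = 0.1979.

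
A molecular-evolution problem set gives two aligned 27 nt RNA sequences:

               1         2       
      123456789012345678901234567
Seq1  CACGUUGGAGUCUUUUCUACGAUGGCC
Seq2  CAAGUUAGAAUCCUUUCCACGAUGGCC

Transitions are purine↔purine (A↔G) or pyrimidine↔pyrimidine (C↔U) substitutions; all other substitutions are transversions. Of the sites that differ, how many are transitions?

The sequences differ at positions 3 (C/A, transversion), 7 (G/A, transition), 10 (G/A, transition), 13 (U/C, transition), 18 (U/C, transition).
Of the 5 differences, 4 transitions and 1 transversion, so the answer is 4.

4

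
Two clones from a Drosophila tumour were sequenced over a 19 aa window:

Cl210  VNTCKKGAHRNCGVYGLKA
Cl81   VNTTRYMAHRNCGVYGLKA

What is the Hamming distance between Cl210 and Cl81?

Mismatches occur at site 4 (C↔T), site 5 (K↔R), site 6 (K↔Y), site 7 (G↔M).
That gives 4 mismatches out of 19 aligned sites, so the Hamming distance is 4.

4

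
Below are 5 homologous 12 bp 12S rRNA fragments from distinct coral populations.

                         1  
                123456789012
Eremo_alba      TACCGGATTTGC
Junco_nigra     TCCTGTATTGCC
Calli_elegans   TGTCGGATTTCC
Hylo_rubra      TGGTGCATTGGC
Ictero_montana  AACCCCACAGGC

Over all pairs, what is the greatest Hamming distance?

Pairwise Hamming distances:
  Eremo_alba vs Junco_nigra: 5
  Eremo_alba vs Calli_elegans: 3
  Eremo_alba vs Hylo_rubra: 5
  Eremo_alba vs Ictero_montana: 6
  Junco_nigra vs Calli_elegans: 5
  Junco_nigra vs Hylo_rubra: 4
  Junco_nigra vs Ictero_montana: 8
  Calli_elegans vs Hylo_rubra: 5
  Calli_elegans vs Ictero_montana: 9
  Hylo_rubra vs Ictero_montana: 7
The largest is 9, between Calli_elegans and Ictero_montana.

9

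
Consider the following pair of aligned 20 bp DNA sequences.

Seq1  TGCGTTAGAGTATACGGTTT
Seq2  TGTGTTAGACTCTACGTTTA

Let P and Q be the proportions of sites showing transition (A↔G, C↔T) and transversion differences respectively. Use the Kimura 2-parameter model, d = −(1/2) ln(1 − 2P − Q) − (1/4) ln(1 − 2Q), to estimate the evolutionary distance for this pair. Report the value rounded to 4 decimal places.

0.3060

Mismatches occur at site 3 (C→T, transition), site 10 (G→C, transversion), site 12 (A→C, transversion), site 17 (G→T, transversion), site 20 (T→A, transversion).
Of the 5 differences, 1 transition and 4 transversions over 20 sites: P = 1/20 = 0.050000, Q = 4/20 = 0.200000.
d = −0.5·ln(0.700000) − 0.25·ln(0.600000) = −0.5·(-0.356675) − 0.25·(-0.510826) = 0.3060.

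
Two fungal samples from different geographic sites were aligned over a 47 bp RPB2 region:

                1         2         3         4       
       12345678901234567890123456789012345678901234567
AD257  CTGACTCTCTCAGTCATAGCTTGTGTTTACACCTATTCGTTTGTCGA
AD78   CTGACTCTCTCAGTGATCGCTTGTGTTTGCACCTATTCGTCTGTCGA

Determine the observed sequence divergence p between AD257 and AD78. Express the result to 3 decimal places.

The sequences differ at positions 15 (C/G), 18 (A/C), 29 (A/G), 41 (T/C).
There are 4 differences over 47 sites, so p = 4/47 = 0.085.

0.085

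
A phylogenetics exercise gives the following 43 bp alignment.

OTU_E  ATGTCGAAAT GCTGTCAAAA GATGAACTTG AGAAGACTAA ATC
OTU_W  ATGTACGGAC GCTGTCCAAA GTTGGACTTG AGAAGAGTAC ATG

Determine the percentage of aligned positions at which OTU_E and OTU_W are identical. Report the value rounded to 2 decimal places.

Differing sites — 5:C/A; 6:G/C; 7:A/G; 8:A/G; 10:T/C; 17:A/C; 22:A/T; 25:A/G; 37:C/G; 40:A/C; 43:C/G.
32 of the 43 sites match, so the percent identity is 32/43 × 100 = 74.42%.

74.42%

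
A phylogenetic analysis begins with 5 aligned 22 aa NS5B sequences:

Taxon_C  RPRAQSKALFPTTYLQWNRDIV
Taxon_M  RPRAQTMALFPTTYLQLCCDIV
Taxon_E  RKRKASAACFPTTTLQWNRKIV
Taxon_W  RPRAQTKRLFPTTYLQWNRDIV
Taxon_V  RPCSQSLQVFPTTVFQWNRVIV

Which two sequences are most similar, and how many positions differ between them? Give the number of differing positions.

Pairwise Hamming distances:
  Taxon_C vs Taxon_M: 5
  Taxon_C vs Taxon_E: 7
  Taxon_C vs Taxon_W: 2
  Taxon_C vs Taxon_V: 8
  Taxon_M vs Taxon_E: 11
  Taxon_M vs Taxon_W: 5
  Taxon_M vs Taxon_V: 12
  Taxon_E vs Taxon_W: 9
  Taxon_E vs Taxon_V: 10
  Taxon_W vs Taxon_V: 9
The smallest is 2, between Taxon_C and Taxon_W.

2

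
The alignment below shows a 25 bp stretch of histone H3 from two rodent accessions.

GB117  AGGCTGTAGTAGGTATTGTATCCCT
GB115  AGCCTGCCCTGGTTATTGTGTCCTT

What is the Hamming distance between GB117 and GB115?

8

Mismatches occur at site 3 (G/C), site 7 (T/C), site 8 (A/C), site 9 (G/C), site 11 (A/G), site 13 (G/T), site 20 (A/G), site 24 (C/T).
That gives 8 mismatches out of 25 aligned sites, so the Hamming distance is 8.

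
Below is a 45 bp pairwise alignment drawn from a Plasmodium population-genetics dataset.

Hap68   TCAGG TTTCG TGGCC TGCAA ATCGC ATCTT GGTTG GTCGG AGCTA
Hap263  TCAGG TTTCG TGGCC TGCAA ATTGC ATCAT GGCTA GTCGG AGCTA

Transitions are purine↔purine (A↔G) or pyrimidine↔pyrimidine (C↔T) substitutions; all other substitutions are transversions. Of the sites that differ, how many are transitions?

Differing sites — 23:C/T (Ti); 29:T/A (Tv); 33:T/C (Ti); 35:G/A (Ti).
Of the 4 differences, 3 transitions and 1 transversion, so the answer is 3.

3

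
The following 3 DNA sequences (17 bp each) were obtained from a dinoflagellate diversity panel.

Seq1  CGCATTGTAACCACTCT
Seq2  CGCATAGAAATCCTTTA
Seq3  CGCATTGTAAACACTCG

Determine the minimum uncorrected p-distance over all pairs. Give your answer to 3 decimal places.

Pairwise Hamming distances:
  Seq1 vs Seq2: 7
  Seq1 vs Seq3: 2
  Seq2 vs Seq3: 7
The smallest is 2 mismatches, between Seq1 and Seq3; p = 2/17 = 0.118.

0.118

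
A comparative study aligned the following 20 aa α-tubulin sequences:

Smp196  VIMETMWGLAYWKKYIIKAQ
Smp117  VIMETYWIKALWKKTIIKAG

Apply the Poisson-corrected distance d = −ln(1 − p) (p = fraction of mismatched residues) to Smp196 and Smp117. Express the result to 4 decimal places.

0.3567

Mismatches occur at site 6 (M↔Y), site 8 (G↔I), site 9 (L↔K), site 11 (Y↔L), site 15 (Y↔T), site 20 (Q↔G).
p = 6/20 = 0.300000.
d = −ln(1 − 0.300000) = −ln(0.700000) = 0.3567.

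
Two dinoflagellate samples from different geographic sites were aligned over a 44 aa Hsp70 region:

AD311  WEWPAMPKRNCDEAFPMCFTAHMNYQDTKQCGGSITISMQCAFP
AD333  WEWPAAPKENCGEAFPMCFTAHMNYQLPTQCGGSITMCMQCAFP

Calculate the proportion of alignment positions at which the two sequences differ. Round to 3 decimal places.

0.182

Mismatches occur at site 6 (M/A), site 9 (R/E), site 12 (D/G), site 27 (D/L), site 28 (T/P), site 29 (K/T), site 37 (I/M), site 38 (S/C).
There are 8 differences over 44 sites, so p = 8/44 = 0.182.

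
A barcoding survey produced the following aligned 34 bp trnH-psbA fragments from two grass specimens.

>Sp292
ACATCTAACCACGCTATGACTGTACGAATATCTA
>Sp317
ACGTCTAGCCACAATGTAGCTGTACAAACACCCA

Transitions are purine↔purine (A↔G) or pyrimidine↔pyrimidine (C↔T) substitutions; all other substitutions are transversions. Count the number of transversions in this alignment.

1

The sequences differ at positions 3 (A/G, transition), 8 (A/G, transition), 13 (G/A, transition), 14 (C/A, transversion), 16 (A/G, transition), 18 (G/A, transition), 19 (A/G, transition), 26 (G/A, transition), 29 (T/C, transition), 31 (T/C, transition), 33 (T/C, transition).
Of the 11 differences, 10 transitions and 1 transversion, so the answer is 1.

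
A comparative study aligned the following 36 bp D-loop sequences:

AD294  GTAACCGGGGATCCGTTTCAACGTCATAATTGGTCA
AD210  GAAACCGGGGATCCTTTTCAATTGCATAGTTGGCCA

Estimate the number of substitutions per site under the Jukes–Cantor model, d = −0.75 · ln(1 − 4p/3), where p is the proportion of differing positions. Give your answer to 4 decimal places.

The sequences differ at positions 2 (T/A), 15 (G/T), 22 (C/T), 23 (G/T), 24 (T/G), 29 (A/G), 34 (T/C).
p = 7/36 = 0.194444.
d = −0.75 · ln(1 − (4/3)·0.194444) = −0.75 · ln(0.740741) = −0.75 · (-0.300104) = 0.2251.

0.2251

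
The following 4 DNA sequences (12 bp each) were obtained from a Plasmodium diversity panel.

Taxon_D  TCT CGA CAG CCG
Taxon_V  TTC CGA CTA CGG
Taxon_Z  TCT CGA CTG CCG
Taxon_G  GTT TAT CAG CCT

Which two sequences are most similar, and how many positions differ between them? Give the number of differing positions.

Pairwise Hamming distances:
  Taxon_D vs Taxon_V: 5
  Taxon_D vs Taxon_Z: 1
  Taxon_D vs Taxon_G: 6
  Taxon_V vs Taxon_Z: 4
  Taxon_V vs Taxon_G: 9
  Taxon_Z vs Taxon_G: 7
The smallest is 1, between Taxon_D and Taxon_Z.

1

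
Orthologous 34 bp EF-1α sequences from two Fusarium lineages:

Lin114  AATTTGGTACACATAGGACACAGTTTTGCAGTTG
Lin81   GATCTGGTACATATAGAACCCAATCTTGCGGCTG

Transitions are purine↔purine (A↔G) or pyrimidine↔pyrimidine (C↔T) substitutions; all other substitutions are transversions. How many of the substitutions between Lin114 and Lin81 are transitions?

Differing sites — 1:A/G (Ti); 4:T/C (Ti); 12:C/T (Ti); 17:G/A (Ti); 20:A/C (Tv); 23:G/A (Ti); 25:T/C (Ti); 30:A/G (Ti); 32:T/C (Ti).
Of the 9 differences, 8 transitions and 1 transversion, so the answer is 8.

8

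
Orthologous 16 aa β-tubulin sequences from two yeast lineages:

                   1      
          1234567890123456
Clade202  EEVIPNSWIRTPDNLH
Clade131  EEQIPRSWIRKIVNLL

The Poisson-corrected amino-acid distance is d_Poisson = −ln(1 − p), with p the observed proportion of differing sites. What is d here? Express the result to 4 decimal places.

0.4700

The sequences differ at positions 3 (V/Q), 6 (N/R), 11 (T/K), 12 (P/I), 13 (D/V), 16 (H/L).
p = 6/16 = 0.375000.
d = −ln(1 − 0.375000) = −ln(0.625000) = 0.4700.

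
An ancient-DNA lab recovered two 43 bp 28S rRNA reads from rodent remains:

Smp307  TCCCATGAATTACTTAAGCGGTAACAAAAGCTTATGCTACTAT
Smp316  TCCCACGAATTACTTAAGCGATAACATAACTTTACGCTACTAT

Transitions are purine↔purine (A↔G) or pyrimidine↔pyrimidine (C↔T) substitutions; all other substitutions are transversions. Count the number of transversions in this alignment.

Differing sites — 6:T/C (Ti); 21:G/A (Ti); 27:A/T (Tv); 30:G/C (Tv); 31:C/T (Ti); 35:T/C (Ti).
Of the 6 differences, 4 transitions and 2 transversions, so the answer is 2.

2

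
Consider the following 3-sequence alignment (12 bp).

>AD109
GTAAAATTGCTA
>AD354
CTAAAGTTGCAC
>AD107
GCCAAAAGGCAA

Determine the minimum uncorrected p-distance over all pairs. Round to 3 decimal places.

Pairwise Hamming distances:
  AD109 vs AD354: 4
  AD109 vs AD107: 5
  AD354 vs AD107: 7
The smallest is 4 mismatches, between AD109 and AD354; p = 4/12 = 0.333.

0.333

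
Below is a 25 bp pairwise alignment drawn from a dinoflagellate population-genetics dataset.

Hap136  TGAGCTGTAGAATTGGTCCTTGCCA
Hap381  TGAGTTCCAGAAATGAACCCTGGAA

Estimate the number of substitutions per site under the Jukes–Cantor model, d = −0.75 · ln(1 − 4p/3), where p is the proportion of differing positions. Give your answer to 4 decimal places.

Mismatches occur at site 5 (C/T), site 7 (G/C), site 8 (T/C), site 13 (T/A), site 16 (G/A), site 17 (T/A), site 20 (T/C), site 23 (C/G), site 24 (C/A).
p = 9/25 = 0.360000.
d = −0.75 · ln(1 − (4/3)·0.360000) = −0.75 · ln(0.520000) = −0.75 · (-0.653926) = 0.4904.

0.4904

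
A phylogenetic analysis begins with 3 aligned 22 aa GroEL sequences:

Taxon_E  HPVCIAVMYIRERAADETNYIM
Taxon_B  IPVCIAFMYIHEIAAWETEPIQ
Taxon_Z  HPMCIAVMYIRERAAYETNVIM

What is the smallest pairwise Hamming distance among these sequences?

Pairwise Hamming distances:
  Taxon_E vs Taxon_B: 8
  Taxon_E vs Taxon_Z: 3
  Taxon_B vs Taxon_Z: 9
The smallest is 3, between Taxon_E and Taxon_Z.

3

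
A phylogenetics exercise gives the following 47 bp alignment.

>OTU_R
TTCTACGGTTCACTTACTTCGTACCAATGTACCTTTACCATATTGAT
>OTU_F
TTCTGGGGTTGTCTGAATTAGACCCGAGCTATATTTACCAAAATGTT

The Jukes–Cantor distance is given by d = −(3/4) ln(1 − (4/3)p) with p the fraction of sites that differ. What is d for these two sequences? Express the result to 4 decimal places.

Mismatches occur at site 5 (A/G), site 6 (C/G), site 11 (C/G), site 12 (A/T), site 15 (T/G), site 17 (C/A), site 20 (C/A), site 22 (T/A), site 23 (A/C), site 26 (A/G), site 28 (T/G), site 29 (G/C), site 32 (C/T), site 33 (C/A), site 41 (T/A), site 43 (T/A), site 46 (A/T).
p = 17/47 = 0.361702.
d = −0.75 · ln(1 − (4/3)·0.361702) = −0.75 · ln(0.517731) = −0.75 · (-0.658299) = 0.4937.

0.4937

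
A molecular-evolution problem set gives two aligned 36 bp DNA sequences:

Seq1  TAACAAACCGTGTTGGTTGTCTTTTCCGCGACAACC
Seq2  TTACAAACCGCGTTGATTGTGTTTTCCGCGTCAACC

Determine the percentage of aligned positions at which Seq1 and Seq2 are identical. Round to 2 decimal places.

86.11%

The sequences differ at positions 2 (A/T), 11 (T/C), 16 (G/A), 21 (C/G), 31 (A/T).
31 of the 36 sites match, so the percent identity is 31/36 × 100 = 86.11%.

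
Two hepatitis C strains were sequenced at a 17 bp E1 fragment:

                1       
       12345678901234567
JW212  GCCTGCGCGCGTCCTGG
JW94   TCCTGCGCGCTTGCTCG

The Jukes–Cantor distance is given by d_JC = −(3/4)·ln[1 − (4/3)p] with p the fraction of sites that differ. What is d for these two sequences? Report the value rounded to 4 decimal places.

Mismatches occur at site 1 (G↔T), site 11 (G↔T), site 13 (C↔G), site 16 (G↔C).
p = 4/17 = 0.235294.
d = −0.75 · ln(1 − (4/3)·0.235294) = −0.75 · ln(0.686275) = −0.75 · (-0.376477) = 0.2824.

0.2824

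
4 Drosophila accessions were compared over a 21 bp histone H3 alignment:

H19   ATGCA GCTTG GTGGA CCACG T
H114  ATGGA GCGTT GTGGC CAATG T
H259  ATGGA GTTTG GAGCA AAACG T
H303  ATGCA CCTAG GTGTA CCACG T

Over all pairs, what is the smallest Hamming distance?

Pairwise Hamming distances:
  H19 vs H114: 6
  H19 vs H259: 6
  H19 vs H303: 3
  H114 vs H259: 8
  H114 vs H303: 9
  H259 vs H303: 8
The smallest is 3, between H19 and H303.

3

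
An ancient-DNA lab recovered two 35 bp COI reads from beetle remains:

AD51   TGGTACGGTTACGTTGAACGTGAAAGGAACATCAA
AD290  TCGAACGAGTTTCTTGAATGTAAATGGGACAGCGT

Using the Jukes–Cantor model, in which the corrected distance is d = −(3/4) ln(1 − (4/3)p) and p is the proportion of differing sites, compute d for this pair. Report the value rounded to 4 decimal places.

0.5716

Mismatches occur at site 2 (G↔C), site 4 (T↔A), site 8 (G↔A), site 9 (T↔G), site 11 (A↔T), site 12 (C↔T), site 13 (G↔C), site 19 (C↔T), site 22 (G↔A), site 25 (A↔T), site 28 (A↔G), site 32 (T↔G), site 34 (A↔G), site 35 (A↔T).
p = 14/35 = 0.400000.
d = −0.75 · ln(1 − (4/3)·0.400000) = −0.75 · ln(0.466667) = −0.75 · (-0.762139) = 0.5716.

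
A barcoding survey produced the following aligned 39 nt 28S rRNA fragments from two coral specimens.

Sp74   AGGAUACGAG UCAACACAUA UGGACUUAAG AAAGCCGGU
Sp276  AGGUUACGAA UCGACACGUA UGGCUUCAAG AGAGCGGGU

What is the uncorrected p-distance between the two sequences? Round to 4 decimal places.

0.2308

Differing sites — 4:A/U; 10:G/A; 13:A/G; 18:A/G; 24:A/C; 25:C/U; 27:U/C; 32:A/G; 36:C/G.
There are 9 differences over 39 sites, so p = 9/39 = 0.2308.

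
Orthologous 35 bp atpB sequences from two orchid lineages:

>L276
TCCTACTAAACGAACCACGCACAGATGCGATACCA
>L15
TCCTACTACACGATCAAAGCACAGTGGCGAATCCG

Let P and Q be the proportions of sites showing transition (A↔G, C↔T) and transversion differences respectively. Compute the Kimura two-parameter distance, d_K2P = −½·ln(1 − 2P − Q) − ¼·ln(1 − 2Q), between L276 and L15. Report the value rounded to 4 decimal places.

The sequences differ at positions 9 (A/C, transversion), 14 (A/T, transversion), 16 (C/A, transversion), 18 (C/A, transversion), 25 (A/T, transversion), 26 (T/G, transversion), 31 (T/A, transversion), 32 (A/T, transversion), 35 (A/G, transition).
Of the 9 differences, 1 transition and 8 transversions over 35 sites: P = 1/35 = 0.028571, Q = 8/35 = 0.228571.
d = −0.5·ln(0.714287) − 0.25·ln(0.542858) = −0.5·(-0.336470) − 0.25·(-0.610908) = 0.3210.

0.3210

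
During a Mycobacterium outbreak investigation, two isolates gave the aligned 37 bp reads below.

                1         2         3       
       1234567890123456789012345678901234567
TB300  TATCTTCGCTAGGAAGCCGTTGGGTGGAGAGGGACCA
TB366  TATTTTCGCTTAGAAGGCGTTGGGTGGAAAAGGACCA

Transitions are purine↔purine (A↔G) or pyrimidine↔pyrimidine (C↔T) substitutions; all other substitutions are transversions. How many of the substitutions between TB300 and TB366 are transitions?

4

The sequences differ at positions 4 (C/T, transition), 11 (A/T, transversion), 12 (G/A, transition), 17 (C/G, transversion), 29 (G/A, transition), 31 (G/A, transition).
Of the 6 differences, 4 transitions and 2 transversions, so the answer is 4.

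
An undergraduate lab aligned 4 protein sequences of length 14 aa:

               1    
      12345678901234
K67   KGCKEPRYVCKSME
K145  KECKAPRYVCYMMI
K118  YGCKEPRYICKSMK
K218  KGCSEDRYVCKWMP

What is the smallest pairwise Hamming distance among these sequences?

Pairwise Hamming distances:
  K67 vs K145: 5
  K67 vs K118: 3
  K67 vs K218: 4
  K145 vs K118: 7
  K145 vs K218: 7
  K118 vs K218: 6
The smallest is 3, between K67 and K118.

3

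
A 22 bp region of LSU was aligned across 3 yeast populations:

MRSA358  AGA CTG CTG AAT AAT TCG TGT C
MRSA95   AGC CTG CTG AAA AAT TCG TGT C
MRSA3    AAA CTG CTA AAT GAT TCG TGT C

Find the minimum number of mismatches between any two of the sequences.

2

Pairwise Hamming distances:
  MRSA358 vs MRSA95: 2
  MRSA358 vs MRSA3: 3
  MRSA95 vs MRSA3: 5
The smallest is 2, between MRSA358 and MRSA95.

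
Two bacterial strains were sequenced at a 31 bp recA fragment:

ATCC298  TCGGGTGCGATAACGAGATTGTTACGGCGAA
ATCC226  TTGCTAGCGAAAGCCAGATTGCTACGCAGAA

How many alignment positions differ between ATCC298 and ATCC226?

10

Mismatches occur at site 2 (C→T), site 4 (G→C), site 5 (G→T), site 6 (T→A), site 11 (T→A), site 13 (A→G), site 15 (G→C), site 22 (T→C), site 27 (G→C), site 28 (C→A).
That gives 10 mismatches out of 31 aligned sites, so the Hamming distance is 10.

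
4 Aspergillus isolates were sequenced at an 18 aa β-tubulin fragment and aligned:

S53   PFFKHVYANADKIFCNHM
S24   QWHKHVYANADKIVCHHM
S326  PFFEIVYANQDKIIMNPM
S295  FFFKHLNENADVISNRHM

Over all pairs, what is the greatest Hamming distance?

Pairwise Hamming distances:
  S53 vs S24: 5
  S53 vs S326: 6
  S53 vs S295: 8
  S24 vs S326: 10
  S24 vs S295: 10
  S326 vs S295: 12
The largest is 12, between S326 and S295.

12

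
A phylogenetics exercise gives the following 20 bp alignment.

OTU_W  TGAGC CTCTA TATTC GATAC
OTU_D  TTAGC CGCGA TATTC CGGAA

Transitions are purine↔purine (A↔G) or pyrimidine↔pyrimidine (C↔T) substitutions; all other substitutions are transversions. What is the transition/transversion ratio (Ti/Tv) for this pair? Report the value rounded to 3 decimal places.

0.167

Mismatches occur at site 2 (G/T, transversion), site 7 (T/G, transversion), site 9 (T/G, transversion), site 16 (G/C, transversion), site 17 (A/G, transition), site 18 (T/G, transversion), site 20 (C/A, transversion).
Of the 7 differences, 1 transition and 6 transversions, so Ti/Tv = 1/6 = 0.167.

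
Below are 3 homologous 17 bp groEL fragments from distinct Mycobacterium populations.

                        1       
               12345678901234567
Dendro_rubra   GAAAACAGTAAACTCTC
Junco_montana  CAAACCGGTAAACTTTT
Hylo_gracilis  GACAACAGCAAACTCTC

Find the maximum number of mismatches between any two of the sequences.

7

Pairwise Hamming distances:
  Dendro_rubra vs Junco_montana: 5
  Dendro_rubra vs Hylo_gracilis: 2
  Junco_montana vs Hylo_gracilis: 7
The largest is 7, between Junco_montana and Hylo_gracilis.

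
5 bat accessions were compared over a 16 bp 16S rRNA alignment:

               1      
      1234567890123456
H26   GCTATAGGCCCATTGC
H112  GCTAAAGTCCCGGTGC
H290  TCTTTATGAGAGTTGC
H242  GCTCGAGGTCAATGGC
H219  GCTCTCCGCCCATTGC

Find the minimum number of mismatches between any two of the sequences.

3

Pairwise Hamming distances:
  H26 vs H112: 4
  H26 vs H290: 7
  H26 vs H242: 5
  H26 vs H219: 3
  H112 vs H290: 9
  H112 vs H242: 8
  H112 vs H219: 7
  H290 vs H242: 8
  H290 vs H219: 8
  H242 vs H219: 6
The smallest is 3, between H26 and H219.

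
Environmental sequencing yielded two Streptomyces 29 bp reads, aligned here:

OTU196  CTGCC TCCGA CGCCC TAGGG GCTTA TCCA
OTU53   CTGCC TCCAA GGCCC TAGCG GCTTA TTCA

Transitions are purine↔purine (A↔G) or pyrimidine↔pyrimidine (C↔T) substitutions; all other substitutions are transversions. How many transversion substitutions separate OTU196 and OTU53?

2

Differing sites — 9:G/A (Ti); 11:C/G (Tv); 19:G/C (Tv); 27:C/T (Ti).
Of the 4 differences, 2 transitions and 2 transversions, so the answer is 2.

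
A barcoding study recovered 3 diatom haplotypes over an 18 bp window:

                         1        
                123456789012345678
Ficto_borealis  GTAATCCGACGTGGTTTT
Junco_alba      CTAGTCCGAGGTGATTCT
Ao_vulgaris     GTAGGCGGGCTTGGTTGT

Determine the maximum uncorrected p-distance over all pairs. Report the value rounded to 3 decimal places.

Pairwise Hamming distances:
  Ficto_borealis vs Junco_alba: 5
  Ficto_borealis vs Ao_vulgaris: 6
  Junco_alba vs Ao_vulgaris: 8
The largest is 8 mismatches, between Junco_alba and Ao_vulgaris; p = 8/18 = 0.444.

0.444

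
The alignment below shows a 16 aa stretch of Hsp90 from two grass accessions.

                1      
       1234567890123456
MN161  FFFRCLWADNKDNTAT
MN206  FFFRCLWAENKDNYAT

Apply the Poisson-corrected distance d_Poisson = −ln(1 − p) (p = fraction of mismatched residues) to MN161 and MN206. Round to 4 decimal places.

0.1335

Differing sites — 9:D/E; 14:T/Y.
p = 2/16 = 0.125000.
d = −ln(1 − 0.125000) = −ln(0.875000) = 0.1335.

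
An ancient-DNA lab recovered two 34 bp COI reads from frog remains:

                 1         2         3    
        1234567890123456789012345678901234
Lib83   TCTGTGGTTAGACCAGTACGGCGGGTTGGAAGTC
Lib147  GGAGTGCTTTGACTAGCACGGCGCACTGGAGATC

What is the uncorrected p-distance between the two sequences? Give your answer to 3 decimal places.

0.353

Mismatches occur at site 1 (T↔G), site 2 (C↔G), site 3 (T↔A), site 7 (G↔C), site 10 (A↔T), site 14 (C↔T), site 17 (T↔C), site 24 (G↔C), site 25 (G↔A), site 26 (T↔C), site 31 (A↔G), site 32 (G↔A).
There are 12 differences over 34 sites, so p = 12/34 = 0.353.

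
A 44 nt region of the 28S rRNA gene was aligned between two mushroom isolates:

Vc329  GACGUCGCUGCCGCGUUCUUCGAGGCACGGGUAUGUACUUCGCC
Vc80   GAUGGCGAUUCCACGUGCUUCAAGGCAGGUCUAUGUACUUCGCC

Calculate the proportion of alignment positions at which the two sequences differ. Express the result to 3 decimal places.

0.227

Mismatches occur at site 3 (C/U), site 5 (U/G), site 8 (C/A), site 10 (G/U), site 13 (G/A), site 17 (U/G), site 22 (G/A), site 28 (C/G), site 30 (G/U), site 31 (G/C).
There are 10 differences over 44 sites, so p = 10/44 = 0.227.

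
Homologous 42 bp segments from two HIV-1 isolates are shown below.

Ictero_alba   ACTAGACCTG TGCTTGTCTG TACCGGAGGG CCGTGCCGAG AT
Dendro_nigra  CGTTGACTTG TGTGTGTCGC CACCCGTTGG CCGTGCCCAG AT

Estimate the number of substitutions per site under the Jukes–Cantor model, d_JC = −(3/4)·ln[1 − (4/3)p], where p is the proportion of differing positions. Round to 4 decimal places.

0.3992

Differing sites — 1:A/C; 2:C/G; 4:A/T; 8:C/T; 13:C/T; 14:T/G; 19:T/G; 20:G/C; 21:T/C; 25:G/C; 27:A/T; 28:G/T; 38:G/C.
p = 13/42 = 0.309524.
d = −0.75 · ln(1 − (4/3)·0.309524) = −0.75 · ln(0.587301) = −0.75 · (-0.532218) = 0.3992.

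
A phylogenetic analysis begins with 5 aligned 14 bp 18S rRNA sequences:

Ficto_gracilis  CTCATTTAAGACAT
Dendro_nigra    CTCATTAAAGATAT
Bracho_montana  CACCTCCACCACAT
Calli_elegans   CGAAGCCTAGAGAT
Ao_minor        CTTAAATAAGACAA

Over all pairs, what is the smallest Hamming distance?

Pairwise Hamming distances:
  Ficto_gracilis vs Dendro_nigra: 2
  Ficto_gracilis vs Bracho_montana: 6
  Ficto_gracilis vs Calli_elegans: 7
  Ficto_gracilis vs Ao_minor: 4
  Dendro_nigra vs Bracho_montana: 7
  Dendro_nigra vs Calli_elegans: 7
  Dendro_nigra vs Ao_minor: 6
  Bracho_montana vs Calli_elegans: 8
  Bracho_montana vs Ao_minor: 9
  Calli_elegans vs Ao_minor: 8
The smallest is 2, between Ficto_gracilis and Dendro_nigra.

2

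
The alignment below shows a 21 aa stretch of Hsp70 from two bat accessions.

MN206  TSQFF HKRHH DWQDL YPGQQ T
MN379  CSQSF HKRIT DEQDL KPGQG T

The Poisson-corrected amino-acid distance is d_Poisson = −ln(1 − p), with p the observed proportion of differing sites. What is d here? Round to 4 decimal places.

0.4055

Differing sites — 1:T/C; 4:F/S; 9:H/I; 10:H/T; 12:W/E; 16:Y/K; 20:Q/G.
p = 7/21 = 0.333333.
d = −ln(1 − 0.333333) = −ln(0.666667) = 0.4055.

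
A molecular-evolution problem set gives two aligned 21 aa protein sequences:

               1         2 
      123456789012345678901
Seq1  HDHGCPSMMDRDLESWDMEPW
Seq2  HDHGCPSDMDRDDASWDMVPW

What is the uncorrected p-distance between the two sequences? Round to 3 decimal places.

0.190

The sequences differ at positions 8 (M/D), 13 (L/D), 14 (E/A), 19 (E/V).
There are 4 differences over 21 sites, so p = 4/21 = 0.190.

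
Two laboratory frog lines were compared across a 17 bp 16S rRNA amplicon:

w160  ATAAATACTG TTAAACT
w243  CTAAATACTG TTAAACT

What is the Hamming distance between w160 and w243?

A single mismatch occurs at site 1 (A↔C).
That gives 1 mismatch out of 17 aligned sites, so the Hamming distance is 1.

1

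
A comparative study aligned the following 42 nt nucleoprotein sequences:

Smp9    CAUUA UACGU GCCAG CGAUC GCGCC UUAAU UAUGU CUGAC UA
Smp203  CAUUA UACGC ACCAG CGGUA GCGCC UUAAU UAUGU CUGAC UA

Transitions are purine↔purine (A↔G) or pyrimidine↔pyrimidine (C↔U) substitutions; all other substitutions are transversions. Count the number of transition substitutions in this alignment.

3

Mismatches occur at site 10 (U/C, transition), site 11 (G/A, transition), site 18 (A/G, transition), site 20 (C/A, transversion).
Of the 4 differences, 3 transitions and 1 transversion, so the answer is 3.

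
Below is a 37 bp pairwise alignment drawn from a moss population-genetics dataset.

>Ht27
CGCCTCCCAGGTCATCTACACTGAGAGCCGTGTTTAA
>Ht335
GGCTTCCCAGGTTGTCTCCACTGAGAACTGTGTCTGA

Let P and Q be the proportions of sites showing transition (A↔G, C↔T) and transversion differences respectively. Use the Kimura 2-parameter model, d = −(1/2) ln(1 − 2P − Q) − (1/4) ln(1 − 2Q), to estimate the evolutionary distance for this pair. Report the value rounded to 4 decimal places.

0.3118

Differing sites — 1:C/G (Tv); 4:C/T (Ti); 13:C/T (Ti); 14:A/G (Ti); 18:A/C (Tv); 27:G/A (Ti); 29:C/T (Ti); 34:T/C (Ti); 36:A/G (Ti).
Of the 9 differences, 7 transitions and 2 transversions over 37 sites: P = 7/37 = 0.189189, Q = 2/37 = 0.054054.
d = −0.5·ln(0.567568) − 0.25·ln(0.891892) = −0.5·(-0.566395) − 0.25·(-0.114410) = 0.3118.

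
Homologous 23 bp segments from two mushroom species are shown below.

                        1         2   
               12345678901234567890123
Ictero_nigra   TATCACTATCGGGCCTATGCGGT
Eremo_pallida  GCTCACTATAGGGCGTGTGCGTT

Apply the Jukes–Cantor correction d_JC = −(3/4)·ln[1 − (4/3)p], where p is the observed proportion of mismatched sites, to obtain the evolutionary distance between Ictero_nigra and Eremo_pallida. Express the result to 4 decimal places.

0.3206

Differing sites — 1:T/G; 2:A/C; 10:C/A; 15:C/G; 17:A/G; 22:G/T.
p = 6/23 = 0.260870.
d = −0.75 · ln(1 − (4/3)·0.260870) = −0.75 · ln(0.652173) = −0.75 · (-0.427445) = 0.3206.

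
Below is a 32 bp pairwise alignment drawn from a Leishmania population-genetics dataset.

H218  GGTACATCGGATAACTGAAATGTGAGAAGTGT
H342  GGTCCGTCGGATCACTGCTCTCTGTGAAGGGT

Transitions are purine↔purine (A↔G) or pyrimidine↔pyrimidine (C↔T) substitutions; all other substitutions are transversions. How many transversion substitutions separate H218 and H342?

8

Mismatches occur at site 4 (A↔C, transversion), site 6 (A↔G, transition), site 13 (A↔C, transversion), site 18 (A↔C, transversion), site 19 (A↔T, transversion), site 20 (A↔C, transversion), site 22 (G↔C, transversion), site 25 (A↔T, transversion), site 30 (T↔G, transversion).
Of the 9 differences, 1 transition and 8 transversions, so the answer is 8.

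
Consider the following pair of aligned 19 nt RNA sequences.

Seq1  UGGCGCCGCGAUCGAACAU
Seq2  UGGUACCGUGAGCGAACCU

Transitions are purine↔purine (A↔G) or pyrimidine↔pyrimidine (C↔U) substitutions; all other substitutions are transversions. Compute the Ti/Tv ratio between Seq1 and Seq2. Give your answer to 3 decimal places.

Mismatches occur at site 4 (C↔U, transition), site 5 (G↔A, transition), site 9 (C↔U, transition), site 12 (U↔G, transversion), site 18 (A↔C, transversion).
Of the 5 differences, 3 transitions and 2 transversions, so Ti/Tv = 3/2 = 1.500.

1.500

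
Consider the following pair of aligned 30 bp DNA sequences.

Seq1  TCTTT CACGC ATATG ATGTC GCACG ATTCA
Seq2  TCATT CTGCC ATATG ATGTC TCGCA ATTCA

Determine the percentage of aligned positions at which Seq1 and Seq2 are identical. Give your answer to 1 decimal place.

Mismatches occur at site 3 (T/A), site 7 (A/T), site 8 (C/G), site 9 (G/C), site 21 (G/T), site 23 (A/G), site 25 (G/A).
23 of the 30 sites match, so the percent identity is 23/30 × 100 = 76.7%.

76.7%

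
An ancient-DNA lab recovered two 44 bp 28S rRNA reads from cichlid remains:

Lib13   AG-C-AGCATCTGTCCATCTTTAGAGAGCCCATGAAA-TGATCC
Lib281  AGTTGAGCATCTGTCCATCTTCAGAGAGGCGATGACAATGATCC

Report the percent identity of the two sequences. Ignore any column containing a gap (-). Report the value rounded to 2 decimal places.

87.80%

Excluding the 3 gap columns leaves 41 comparable sites.
Differing sites — 4:C/T; 22:T/C; 29:C/G; 31:C/G; 36:A/C.
36 of the 41 comparable sites match, so the percent identity is 36/41 × 100 = 87.80%.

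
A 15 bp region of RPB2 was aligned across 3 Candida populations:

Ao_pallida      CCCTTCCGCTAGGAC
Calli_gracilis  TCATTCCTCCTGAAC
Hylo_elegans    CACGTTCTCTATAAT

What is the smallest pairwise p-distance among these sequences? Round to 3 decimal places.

Pairwise Hamming distances:
  Ao_pallida vs Calli_gracilis: 6
  Ao_pallida vs Hylo_elegans: 7
  Calli_gracilis vs Hylo_elegans: 9
The smallest is 6 mismatches, between Ao_pallida and Calli_gracilis; p = 6/15 = 0.400.

0.400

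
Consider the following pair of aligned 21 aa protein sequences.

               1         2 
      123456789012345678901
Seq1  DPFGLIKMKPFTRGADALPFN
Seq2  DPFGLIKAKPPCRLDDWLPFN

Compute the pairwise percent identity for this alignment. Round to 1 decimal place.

71.4%

The sequences differ at positions 8 (M/A), 11 (F/P), 12 (T/C), 14 (G/L), 15 (A/D), 17 (A/W).
15 of the 21 sites match, so the percent identity is 15/21 × 100 = 71.4%.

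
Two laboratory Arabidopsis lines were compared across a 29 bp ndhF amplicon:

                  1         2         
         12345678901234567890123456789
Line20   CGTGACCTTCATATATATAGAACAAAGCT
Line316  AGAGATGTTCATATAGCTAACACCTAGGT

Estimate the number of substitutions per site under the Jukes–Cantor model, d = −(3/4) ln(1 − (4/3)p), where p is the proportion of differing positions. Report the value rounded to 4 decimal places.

0.5285

Differing sites — 1:C/A; 3:T/A; 6:C/T; 7:C/G; 16:T/G; 17:A/C; 20:G/A; 21:A/C; 24:A/C; 25:A/T; 28:C/G.
p = 11/29 = 0.379310.
d = −0.75 · ln(1 − (4/3)·0.379310) = −0.75 · ln(0.494253) = −0.75 · (-0.704708) = 0.5285.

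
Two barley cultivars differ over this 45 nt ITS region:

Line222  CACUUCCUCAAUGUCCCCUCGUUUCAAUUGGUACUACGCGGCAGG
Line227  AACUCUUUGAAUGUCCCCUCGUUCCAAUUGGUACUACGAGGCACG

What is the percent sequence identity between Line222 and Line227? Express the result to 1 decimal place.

82.2%

The sequences differ at positions 1 (C/A), 5 (U/C), 6 (C/U), 7 (C/U), 9 (C/G), 24 (U/C), 39 (C/A), 44 (G/C).
37 of the 45 sites match, so the percent identity is 37/45 × 100 = 82.2%.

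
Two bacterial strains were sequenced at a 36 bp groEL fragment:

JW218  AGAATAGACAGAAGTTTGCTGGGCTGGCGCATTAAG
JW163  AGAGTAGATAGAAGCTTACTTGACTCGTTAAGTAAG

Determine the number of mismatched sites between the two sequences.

11

Mismatches occur at site 4 (A/G), site 9 (C/T), site 15 (T/C), site 18 (G/A), site 21 (G/T), site 23 (G/A), site 26 (G/C), site 28 (C/T), site 29 (G/T), site 30 (C/A), site 32 (T/G).
That gives 11 mismatches out of 36 aligned sites, so the Hamming distance is 11.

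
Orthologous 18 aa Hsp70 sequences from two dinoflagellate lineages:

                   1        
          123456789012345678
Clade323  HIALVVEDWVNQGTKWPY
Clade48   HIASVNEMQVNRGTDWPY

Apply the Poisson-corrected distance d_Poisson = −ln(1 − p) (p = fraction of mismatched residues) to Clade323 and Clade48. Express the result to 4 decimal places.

Differing sites — 4:L/S; 6:V/N; 8:D/M; 9:W/Q; 12:Q/R; 15:K/D.
p = 6/18 = 0.333333.
d = −ln(1 − 0.333333) = −ln(0.666667) = 0.4055.

0.4055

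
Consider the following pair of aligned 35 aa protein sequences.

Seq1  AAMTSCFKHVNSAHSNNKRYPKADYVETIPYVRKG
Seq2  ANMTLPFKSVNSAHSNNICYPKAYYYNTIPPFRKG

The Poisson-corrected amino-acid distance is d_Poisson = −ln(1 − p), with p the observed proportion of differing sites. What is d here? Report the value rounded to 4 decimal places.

Differing sites — 2:A/N; 5:S/L; 6:C/P; 9:H/S; 18:K/I; 19:R/C; 24:D/Y; 26:V/Y; 27:E/N; 31:Y/P; 32:V/F.
p = 11/35 = 0.314286.
d = −ln(1 − 0.314286) = −ln(0.685714) = 0.3773.

0.3773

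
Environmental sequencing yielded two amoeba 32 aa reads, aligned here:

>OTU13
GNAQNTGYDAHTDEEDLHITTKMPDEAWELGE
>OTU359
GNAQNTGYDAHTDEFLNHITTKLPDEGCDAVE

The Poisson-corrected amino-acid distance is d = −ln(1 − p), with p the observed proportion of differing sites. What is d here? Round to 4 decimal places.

0.3302

Differing sites — 15:E/F; 16:D/L; 17:L/N; 23:M/L; 27:A/G; 28:W/C; 29:E/D; 30:L/A; 31:G/V.
p = 9/32 = 0.281250.
d = −ln(1 − 0.281250) = −ln(0.718750) = 0.3302.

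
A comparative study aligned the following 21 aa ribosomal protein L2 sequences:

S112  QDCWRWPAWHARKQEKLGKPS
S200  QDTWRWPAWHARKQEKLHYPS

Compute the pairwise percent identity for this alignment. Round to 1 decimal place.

Mismatches occur at site 3 (C↔T), site 18 (G↔H), site 19 (K↔Y).
18 of the 21 sites match, so the percent identity is 18/21 × 100 = 85.7%.

85.7%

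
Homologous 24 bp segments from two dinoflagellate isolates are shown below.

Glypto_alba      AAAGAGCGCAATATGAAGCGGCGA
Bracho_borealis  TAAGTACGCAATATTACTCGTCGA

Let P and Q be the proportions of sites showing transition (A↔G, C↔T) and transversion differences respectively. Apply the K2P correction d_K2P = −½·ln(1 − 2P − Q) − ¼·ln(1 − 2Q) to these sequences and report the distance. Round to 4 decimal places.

0.3760

Mismatches occur at site 1 (A→T, transversion), site 5 (A→T, transversion), site 6 (G→A, transition), site 15 (G→T, transversion), site 17 (A→C, transversion), site 18 (G→T, transversion), site 21 (G→T, transversion).
Of the 7 differences, 1 transition and 6 transversions over 24 sites: P = 1/24 = 0.041667, Q = 6/24 = 0.250000.
d = −0.5·ln(0.666666) − 0.25·ln(0.500000) = −0.5·(-0.405466) − 0.25·(-0.693147) = 0.3760.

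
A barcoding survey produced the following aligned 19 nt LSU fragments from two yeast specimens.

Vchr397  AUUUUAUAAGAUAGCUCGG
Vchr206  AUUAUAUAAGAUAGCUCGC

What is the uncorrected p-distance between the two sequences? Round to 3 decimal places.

Mismatches occur at site 4 (U→A), site 19 (G→C).
There are 2 differences over 19 sites, so p = 2/19 = 0.105.

0.105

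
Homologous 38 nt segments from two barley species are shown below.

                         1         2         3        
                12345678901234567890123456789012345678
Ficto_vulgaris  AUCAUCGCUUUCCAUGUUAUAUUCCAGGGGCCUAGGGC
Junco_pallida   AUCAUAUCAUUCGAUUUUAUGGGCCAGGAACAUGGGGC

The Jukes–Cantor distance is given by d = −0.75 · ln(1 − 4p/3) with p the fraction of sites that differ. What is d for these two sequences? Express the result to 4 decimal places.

0.4099

Differing sites — 6:C/A; 7:G/U; 9:U/A; 13:C/G; 16:G/U; 21:A/G; 22:U/G; 23:U/G; 29:G/A; 30:G/A; 32:C/A; 34:A/G.
p = 12/38 = 0.315789.
d = −0.75 · ln(1 − (4/3)·0.315789) = −0.75 · ln(0.578948) = −0.75 · (-0.546543) = 0.4099.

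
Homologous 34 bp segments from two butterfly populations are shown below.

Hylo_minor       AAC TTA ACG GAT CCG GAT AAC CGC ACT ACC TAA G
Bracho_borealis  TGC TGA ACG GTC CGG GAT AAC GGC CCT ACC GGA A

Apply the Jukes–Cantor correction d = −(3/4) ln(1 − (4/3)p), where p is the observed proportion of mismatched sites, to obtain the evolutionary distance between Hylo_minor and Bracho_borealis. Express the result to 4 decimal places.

0.4234

Mismatches occur at site 1 (A→T), site 2 (A→G), site 5 (T→G), site 11 (A→T), site 12 (T→C), site 14 (C→G), site 22 (C→G), site 25 (A→C), site 31 (T→G), site 32 (A→G), site 34 (G→A).
p = 11/34 = 0.323529.
d = −0.75 · ln(1 − (4/3)·0.323529) = −0.75 · ln(0.568628) = −0.75 · (-0.564529) = 0.4234.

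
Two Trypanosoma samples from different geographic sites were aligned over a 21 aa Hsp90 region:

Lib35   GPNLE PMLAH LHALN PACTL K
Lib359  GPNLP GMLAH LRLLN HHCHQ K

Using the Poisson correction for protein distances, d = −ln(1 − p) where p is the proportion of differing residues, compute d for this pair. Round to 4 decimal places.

Mismatches occur at site 5 (E/P), site 6 (P/G), site 12 (H/R), site 13 (A/L), site 16 (P/H), site 17 (A/H), site 19 (T/H), site 20 (L/Q).
p = 8/21 = 0.380952.
d = −ln(1 − 0.380952) = −ln(0.619048) = 0.4796.

0.4796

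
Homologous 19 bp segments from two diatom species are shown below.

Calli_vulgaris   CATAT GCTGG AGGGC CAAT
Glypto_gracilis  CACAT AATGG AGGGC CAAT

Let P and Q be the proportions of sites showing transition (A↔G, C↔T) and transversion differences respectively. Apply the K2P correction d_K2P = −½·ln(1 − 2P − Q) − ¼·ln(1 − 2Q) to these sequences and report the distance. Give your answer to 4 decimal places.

The sequences differ at positions 3 (T/C, transition), 6 (G/A, transition), 7 (C/A, transversion).
Of the 3 differences, 2 transitions and 1 transversion over 19 sites: P = 2/19 = 0.105263, Q = 1/19 = 0.052632.
d = −0.5·ln(0.736842) − 0.25·ln(0.894736) = −0.5·(-0.305382) − 0.25·(-0.111227) = 0.1805.

0.1805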